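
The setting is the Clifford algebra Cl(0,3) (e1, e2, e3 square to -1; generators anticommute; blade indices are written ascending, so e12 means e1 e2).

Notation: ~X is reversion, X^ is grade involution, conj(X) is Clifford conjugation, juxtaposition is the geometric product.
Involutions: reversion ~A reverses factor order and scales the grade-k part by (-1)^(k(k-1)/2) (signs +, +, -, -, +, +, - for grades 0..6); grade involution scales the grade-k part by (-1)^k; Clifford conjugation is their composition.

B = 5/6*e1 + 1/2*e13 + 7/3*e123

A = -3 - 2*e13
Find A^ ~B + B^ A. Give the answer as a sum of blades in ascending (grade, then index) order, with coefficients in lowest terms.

first term: -1 - 5/2*e1 + 14/3*e2 - 5/3*e3 + 3/2*e13 + 7*e123
second term: 1 + 5/2*e1 + 14/3*e2 - 5/3*e3 - 3/2*e13 + 7*e123
Answer: 28/3*e2 - 10/3*e3 + 14*e123


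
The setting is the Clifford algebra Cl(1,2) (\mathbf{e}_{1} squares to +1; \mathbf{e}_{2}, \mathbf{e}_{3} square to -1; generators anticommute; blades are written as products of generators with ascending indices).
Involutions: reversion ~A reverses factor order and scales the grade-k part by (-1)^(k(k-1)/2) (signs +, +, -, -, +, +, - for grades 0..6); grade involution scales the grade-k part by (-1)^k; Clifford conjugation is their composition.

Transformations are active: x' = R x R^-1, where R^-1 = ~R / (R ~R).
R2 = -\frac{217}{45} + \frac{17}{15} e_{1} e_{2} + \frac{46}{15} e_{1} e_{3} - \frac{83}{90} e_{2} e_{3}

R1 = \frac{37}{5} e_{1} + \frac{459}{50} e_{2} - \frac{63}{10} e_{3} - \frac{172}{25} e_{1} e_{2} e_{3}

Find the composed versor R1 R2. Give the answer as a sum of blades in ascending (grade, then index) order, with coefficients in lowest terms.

Distribute over the terms of R1 (each basis-blade product reordered to ascending indices, repeated generators contracted through their squares):
(\frac{37}{5} e_{1}) R2 = -\frac{8029}{225} e_{1} + \frac{629}{75} e_{2} + \frac{1702}{75} e_{3} - \frac{3071}{450} e_{1} e_{2} e_{3}
(\frac{459}{50} e_{2}) R2 = \frac{2601}{250} e_{1} - \frac{11067}{250} e_{2} + \frac{4233}{500} e_{3} - \frac{3519}{125} e_{1} e_{2} e_{3}
(-\frac{63}{10} e_{3}) R2 = -\frac{483}{25} e_{1} + \frac{581}{100} e_{2} + \frac{1519}{50} e_{3} - \frac{357}{50} e_{1} e_{2} e_{3}
(-\frac{172}{25} e_{1} e_{2} e_{3}) R2 = -\frac{7138}{1125} e_{1} + \frac{7912}{375} e_{2} - \frac{2924}{375} e_{3} + \frac{37324}{1125} e_{1} e_{2} e_{3}
Summing the partial products and collecting blades:
Answer: -\frac{38209}{750} e_{1} - \frac{13459}{1500} e_{2} + \frac{26871}{500} e_{3} - \frac{10057}{1125} e_{1} e_{2} e_{3}


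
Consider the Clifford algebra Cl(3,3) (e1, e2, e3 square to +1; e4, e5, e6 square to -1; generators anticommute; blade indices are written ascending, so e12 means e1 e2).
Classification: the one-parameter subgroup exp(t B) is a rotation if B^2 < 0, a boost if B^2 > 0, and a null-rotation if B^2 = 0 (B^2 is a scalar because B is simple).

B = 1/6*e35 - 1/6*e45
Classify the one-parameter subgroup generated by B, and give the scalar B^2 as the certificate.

B^2 term by term: the squares give (1/6)^2*(e35)^2 + (-1/6)^2*(e45)^2 = 1/36*(+1) + 1/36*(-1) = 0 (each basis 2-blade squares to minus the product of its generators' squares); cross terms between blades sharing an index anticommute and cancel. So B^2 = 0.
Answer: null-rotation, certificate B^2 = 0. The class reads off the invariant scalar 0 directly.


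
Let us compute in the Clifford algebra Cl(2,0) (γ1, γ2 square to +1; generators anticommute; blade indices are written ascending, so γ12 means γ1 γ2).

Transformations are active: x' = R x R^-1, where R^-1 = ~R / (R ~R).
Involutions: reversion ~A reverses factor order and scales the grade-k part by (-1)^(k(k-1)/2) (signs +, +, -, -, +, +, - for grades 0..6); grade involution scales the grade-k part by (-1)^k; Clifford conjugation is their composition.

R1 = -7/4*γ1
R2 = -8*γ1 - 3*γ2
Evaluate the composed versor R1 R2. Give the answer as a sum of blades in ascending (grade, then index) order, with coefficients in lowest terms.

Distribute over the terms of R1 (each basis-blade product reordered to ascending indices, repeated generators contracted through their squares):
(-7/4*γ1) R2 = 14 + 21/4*γ12
Answer: 14 + 21/4*γ12


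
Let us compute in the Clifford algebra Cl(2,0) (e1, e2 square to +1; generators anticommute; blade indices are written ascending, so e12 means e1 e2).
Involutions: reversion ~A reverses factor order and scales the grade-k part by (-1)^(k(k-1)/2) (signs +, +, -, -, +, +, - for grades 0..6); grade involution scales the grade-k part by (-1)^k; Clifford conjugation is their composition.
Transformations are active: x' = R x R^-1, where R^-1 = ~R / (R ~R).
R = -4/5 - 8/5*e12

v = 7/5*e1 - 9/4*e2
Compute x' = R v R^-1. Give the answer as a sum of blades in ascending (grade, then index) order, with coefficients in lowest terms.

~R = -4/5 + 8/5*e12, and R ~R = 16/5, so R^-1 = ~R / (16/5).
R v = 62/25*e1 + 101/25*e2
Answer: -66/25*e1 + 23/100*e2


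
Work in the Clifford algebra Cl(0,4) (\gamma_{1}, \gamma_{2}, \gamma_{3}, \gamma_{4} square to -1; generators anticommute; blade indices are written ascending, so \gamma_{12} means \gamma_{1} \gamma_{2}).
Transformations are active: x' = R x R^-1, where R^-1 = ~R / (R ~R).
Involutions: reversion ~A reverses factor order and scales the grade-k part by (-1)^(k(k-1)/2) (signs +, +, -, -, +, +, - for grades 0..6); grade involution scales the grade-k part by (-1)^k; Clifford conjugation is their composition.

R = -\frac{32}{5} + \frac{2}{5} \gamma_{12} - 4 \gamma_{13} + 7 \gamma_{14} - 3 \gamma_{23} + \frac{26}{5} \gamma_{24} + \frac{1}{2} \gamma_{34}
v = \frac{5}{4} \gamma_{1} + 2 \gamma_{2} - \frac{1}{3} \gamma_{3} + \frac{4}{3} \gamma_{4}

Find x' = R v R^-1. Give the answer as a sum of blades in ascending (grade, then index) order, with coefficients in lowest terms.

~R = -\frac{32}{5} - \frac{2}{5} \gamma_{12} + 4 \gamma_{13} - 7 \gamma_{14} + 3 \gamma_{23} - \frac{26}{5} \gamma_{24} - \frac{1}{2} \gamma_{34}, and R ~R = \frac{14241}{100}, so R^-1 = ~R / (\frac{14241}{100}).
R v = -\frac{292}{15} \gamma_{1} - \frac{607}{30} \gamma_{2} - \frac{143}{15} \gamma_{3} + \frac{209}{20} \gamma_{4} + \frac{247}{60} \gamma_{123} - \frac{209}{30} \gamma_{124} - \frac{19}{8} \gamma_{134} - \frac{19}{15} \gamma_{234}
Answer: -\frac{11347}{56964} \gamma_{1} + \frac{31010}{42723} \gamma_{2} + \frac{65764}{42723} \gamma_{3} - \frac{90784}{42723} \gamma_{4}


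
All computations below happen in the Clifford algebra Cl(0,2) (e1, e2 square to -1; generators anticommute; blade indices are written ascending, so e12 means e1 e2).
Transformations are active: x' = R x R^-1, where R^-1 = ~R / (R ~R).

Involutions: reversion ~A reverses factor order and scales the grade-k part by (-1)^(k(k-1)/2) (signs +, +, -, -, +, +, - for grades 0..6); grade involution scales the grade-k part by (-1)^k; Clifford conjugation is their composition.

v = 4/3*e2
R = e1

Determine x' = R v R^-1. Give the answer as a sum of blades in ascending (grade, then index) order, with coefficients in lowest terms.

~R = e1, and R ~R = -1, so R^-1 = ~R / (-1).
R v = 4/3*e12
Answer: -4/3*e2


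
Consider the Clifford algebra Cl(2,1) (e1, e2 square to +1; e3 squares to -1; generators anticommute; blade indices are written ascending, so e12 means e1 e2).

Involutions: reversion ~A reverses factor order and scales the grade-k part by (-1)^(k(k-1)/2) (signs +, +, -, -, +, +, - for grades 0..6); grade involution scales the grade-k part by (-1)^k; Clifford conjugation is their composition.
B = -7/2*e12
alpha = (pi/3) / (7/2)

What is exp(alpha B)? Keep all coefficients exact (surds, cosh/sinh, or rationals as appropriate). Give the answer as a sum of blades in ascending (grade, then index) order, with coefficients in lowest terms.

B^2 = (-7/2)^2*(e12)^2 = 49/4*(-1) = -49/4 (a basis 2-blade squares to minus the product of its generators' squares).
B^2 = -49/4 — a negative square means the series sums to a rotation: l = 7/2, alpha*l = pi/3, so exp(alpha B) = cos(pi/3) + (sin(pi/3)/(7/2))*B = 1/2 + (sqrt(3)/7)*B.
Answer: 1/2 - sqrt(3)/2*e12


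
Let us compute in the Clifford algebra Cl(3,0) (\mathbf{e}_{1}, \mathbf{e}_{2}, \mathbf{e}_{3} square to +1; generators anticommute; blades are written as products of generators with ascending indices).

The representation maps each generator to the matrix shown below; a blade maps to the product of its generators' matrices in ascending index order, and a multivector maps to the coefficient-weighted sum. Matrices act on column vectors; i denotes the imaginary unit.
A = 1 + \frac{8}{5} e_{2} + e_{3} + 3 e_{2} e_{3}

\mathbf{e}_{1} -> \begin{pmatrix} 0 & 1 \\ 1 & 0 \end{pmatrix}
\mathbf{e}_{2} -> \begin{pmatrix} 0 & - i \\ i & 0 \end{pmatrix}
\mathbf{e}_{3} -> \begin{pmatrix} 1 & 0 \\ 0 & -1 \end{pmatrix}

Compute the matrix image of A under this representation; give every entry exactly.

Bivector images (products of the table entries): rho(e_{2} e_{3}) = rho(\mathbf{e}_{2})rho(\mathbf{e}_{3}) = \begin{pmatrix} 0 & i \\ i & 0 \end{pmatrix}.
M = (1)*1 + (\frac{8}{5})*rho(e_{2}) + (1)*rho(e_{3}) + (3)*rho(e_{2} e_{3}), summed entrywise (1 is the identity matrix):
Answer: \begin{pmatrix} 2 & \frac{7 i}{5} \\ \frac{23 i}{5} & 0 \end{pmatrix}


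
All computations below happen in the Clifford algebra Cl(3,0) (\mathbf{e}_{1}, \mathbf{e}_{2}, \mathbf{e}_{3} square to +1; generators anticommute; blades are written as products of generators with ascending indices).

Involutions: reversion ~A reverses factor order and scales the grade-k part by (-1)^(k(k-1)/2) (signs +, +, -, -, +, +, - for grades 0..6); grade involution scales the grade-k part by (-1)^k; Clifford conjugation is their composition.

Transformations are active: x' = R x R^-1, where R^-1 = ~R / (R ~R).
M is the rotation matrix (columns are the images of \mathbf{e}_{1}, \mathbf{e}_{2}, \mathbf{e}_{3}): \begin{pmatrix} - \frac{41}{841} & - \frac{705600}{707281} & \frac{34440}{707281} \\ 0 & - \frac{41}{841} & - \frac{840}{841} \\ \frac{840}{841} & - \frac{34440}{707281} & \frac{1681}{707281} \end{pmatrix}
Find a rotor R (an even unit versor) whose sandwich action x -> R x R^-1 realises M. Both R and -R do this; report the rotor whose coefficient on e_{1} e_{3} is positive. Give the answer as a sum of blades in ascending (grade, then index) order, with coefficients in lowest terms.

Method: write R = a + b12*e_{1} e_{2} + b13*e_{1} e_{3} + b23*e_{2} e_{3} with a^2 + b12^2 + b13^2 + b23^2 = 1 (so R^-1 = ~R). Expanding the columns R e_j ~R gives tr M = 4a^2 - 1 and, from the antisymmetric part, M21 - M12 = -4a*b12, M13 - M31 = 4a*b13, M32 - M23 = -4a*b23.
Here tr M = -\frac{67281}{707281}, so a^2 = (1 + tr M)/4 = \frac{160000}{707281} and a = ±\frac{400}{841}. Taking a = \frac{400}{841}: M21 - M12 = \frac{705600}{707281}, M13 - M31 = -\frac{672000}{707281}, M32 - M23 = \frac{672000}{707281}, giving b12 = -\frac{441}{841}, b13 = -\frac{420}{841}, b23 = -\frac{420}{841}, i.e. R = \frac{400}{841} - \frac{441}{841} e_{1} e_{2} - \frac{420}{841} e_{1} e_{3} - \frac{420}{841} e_{2} e_{3}.
Its e_{1} e_{3} coefficient is negative, so report the other preimage -R.
Answer: -\frac{400}{841} + \frac{441}{841} e_{1} e_{2} + \frac{420}{841} e_{1} e_{3} + \frac{420}{841} e_{2} e_{3}. Note: both R and -R realise this M (trace -\frac{67281}{707281}); the covering map identifies them, and the e_{1} e_{3}-coefficient sign is the tie-breaker.


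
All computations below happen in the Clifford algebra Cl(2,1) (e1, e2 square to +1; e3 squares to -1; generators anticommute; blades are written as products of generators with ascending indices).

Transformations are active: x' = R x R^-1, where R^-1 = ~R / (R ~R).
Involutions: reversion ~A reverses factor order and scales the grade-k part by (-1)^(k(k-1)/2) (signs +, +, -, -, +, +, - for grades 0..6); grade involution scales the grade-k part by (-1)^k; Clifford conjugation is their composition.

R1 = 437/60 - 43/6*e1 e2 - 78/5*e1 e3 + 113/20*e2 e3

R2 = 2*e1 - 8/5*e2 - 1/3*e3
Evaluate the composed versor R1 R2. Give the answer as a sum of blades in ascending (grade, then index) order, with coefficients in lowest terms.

Distribute over the terms of R2 (each basis-blade product reordered to ascending indices, repeated generators contracted through their squares):
R1 (2*e1) = 437/30*e1 + 43/3*e2 + 156/5*e3 + 113/10*e1 e2 e3
R1 (-8/5*e2) = 172/15*e1 - 874/75*e2 + 226/25*e3 - 624/25*e1 e2 e3
R1 (-1/3*e3) = -26/5*e1 + 113/60*e2 - 437/180*e3 + 43/18*e1 e2 e3
Summing the partial products and collecting blades:
Answer: 125/6*e1 + 1369/300*e2 + 34031/900*e3 - 2536/225*e1 e2 e3


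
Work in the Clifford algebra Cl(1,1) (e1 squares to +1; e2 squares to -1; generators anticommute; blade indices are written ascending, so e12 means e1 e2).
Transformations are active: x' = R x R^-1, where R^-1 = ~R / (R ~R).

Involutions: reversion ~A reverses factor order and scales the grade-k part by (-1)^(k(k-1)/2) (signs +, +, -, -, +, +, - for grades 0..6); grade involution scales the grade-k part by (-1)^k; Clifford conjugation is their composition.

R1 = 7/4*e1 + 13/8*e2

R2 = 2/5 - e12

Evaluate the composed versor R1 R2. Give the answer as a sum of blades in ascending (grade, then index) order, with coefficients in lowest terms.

Distribute over the terms of R1 (each basis-blade product reordered to ascending indices, repeated generators contracted through their squares):
(7/4*e1) R2 = 7/10*e1 - 7/4*e2
(13/8*e2) R2 = -13/8*e1 + 13/20*e2
Summing the partial products and collecting blades:
Answer: -37/40*e1 - 11/10*e2


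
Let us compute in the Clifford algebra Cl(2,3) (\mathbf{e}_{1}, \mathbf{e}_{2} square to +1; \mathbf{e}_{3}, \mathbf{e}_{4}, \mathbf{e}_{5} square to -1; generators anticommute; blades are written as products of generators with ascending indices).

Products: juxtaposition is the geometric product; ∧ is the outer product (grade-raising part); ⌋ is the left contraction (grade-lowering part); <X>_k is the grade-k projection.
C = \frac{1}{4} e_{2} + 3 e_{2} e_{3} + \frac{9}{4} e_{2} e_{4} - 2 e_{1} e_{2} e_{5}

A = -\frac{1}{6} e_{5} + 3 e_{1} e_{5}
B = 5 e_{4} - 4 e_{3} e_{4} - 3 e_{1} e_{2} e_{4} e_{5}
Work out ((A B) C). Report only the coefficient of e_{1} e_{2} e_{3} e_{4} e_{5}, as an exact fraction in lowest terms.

step 1: -9 e_{2} e_{4} + \frac{5}{6} e_{4} e_{5} + \frac{1}{2} e_{1} e_{2} e_{4} - 15 e_{1} e_{4} e_{5} + \frac{2}{3} e_{3} e_{4} e_{5} - 12 e_{1} e_{3} e_{4} e_{5}
step 2: -\frac{81}{4} + \frac{9}{8} e_{1} + \frac{9}{4} e_{4} - \frac{1}{8} e_{1} e_{4} - 30 e_{2} e_{4} + \frac{15}{8} e_{2} e_{5} - 27 e_{3} e_{4} + e_{4} e_{5} + \frac{5}{3} e_{1} e_{2} e_{4} - \frac{135}{4} e_{1} e_{2} e_{5} + \frac{3}{2} e_{1} e_{3} e_{4} - 18 e_{1} e_{4} e_{5} - 24 e_{2} e_{3} e_{4} - \frac{3}{2} e_{2} e_{3} e_{5} + \frac{53}{24} e_{2} e_{4} e_{5} + \frac{4}{3} e_{1} e_{2} e_{3} e_{4} + 27 e_{1} e_{2} e_{3} e_{5} - \frac{159}{4} e_{1} e_{2} e_{4} e_{5} + \frac{7}{3} e_{2} e_{3} e_{4} e_{5} - 42 e_{1} e_{2} e_{3} e_{4} e_{5}
Answer: -42


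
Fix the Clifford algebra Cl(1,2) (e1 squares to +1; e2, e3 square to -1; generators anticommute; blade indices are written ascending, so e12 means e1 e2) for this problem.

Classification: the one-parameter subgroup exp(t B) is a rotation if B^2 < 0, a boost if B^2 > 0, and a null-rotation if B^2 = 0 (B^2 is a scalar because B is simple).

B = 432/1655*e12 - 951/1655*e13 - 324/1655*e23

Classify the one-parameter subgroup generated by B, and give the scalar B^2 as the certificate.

B^2 term by term: the squares give (432/1655)^2*(e12)^2 + (-951/1655)^2*(e13)^2 + (-324/1655)^2*(e23)^2 = 186624/2739025*(+1) + 904401/2739025*(+1) + 104976/2739025*(-1) = 9/25 (each basis 2-blade squares to minus the product of its generators' squares); cross terms between blades sharing an index anticommute and cancel. So B^2 = 9/25.
Answer: boost, certificate B^2 = 9/25. One invariant decides it: the square 9/25 survives every conjugation, and its sign is exactly the classification.


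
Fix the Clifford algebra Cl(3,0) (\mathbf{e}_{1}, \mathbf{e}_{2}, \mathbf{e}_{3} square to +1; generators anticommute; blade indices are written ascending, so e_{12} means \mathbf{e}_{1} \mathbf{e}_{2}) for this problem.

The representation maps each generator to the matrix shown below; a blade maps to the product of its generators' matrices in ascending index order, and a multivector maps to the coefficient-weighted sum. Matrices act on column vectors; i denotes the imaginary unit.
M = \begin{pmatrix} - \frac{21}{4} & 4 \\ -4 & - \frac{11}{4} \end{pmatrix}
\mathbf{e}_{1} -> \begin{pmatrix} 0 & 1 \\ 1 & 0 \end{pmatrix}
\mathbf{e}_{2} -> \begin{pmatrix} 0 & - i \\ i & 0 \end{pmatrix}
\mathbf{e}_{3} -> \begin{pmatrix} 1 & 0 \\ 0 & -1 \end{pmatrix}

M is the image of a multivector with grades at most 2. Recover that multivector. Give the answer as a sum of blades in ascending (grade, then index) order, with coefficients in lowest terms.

Method: 1, rho(e_{1}), rho(e_{2}), rho(e_{3}) form a trace-orthogonal basis of the 2x2 complex matrices (tr(X Y) = 2 if X = Y, else 0), so M = m0*1 + m1*rho(e_{1}) + m2*rho(e_{2}) + m3*rho(e_{3}) with m0 = tr(M)/2 = -4, m1 = tr(M rho(e_{1}))/2 = 0, m2 = tr(M rho(e_{2}))/2 = 4 i, m3 = tr(M rho(e_{3}))/2 = - \frac{5}{4}.
Multiplying table entries, the bivector images are rho(e_{12}) = i*rho(e_{3}), rho(e_{13}) = -i*rho(e_{2}), rho(e_{23}) = i*rho(e_{1}); with real blade coefficients the real parts of m0..m3 are the coefficients of 1, e_{1}, e_{2}, e_{3} and the imaginary parts give the bivectors (e_{23}: Im m1, e_{13}: -Im m2, e_{12}: Im m3).
Answer: -4 - \frac{5}{4} e_{3} - 4 e_{13}


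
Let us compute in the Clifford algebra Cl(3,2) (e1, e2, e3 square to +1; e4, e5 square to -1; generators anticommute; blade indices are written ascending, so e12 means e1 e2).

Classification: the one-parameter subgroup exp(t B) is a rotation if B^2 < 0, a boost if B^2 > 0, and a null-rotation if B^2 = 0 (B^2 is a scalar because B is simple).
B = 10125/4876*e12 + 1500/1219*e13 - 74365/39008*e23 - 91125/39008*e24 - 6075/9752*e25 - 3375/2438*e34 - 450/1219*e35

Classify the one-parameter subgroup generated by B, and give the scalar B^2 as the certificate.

B^2 term by term: the squares give (10125/4876)^2*(e12)^2 + (1500/1219)^2*(e13)^2 + (-74365/39008)^2*(e23)^2 + (-91125/39008)^2*(e24)^2 + (-6075/9752)^2*(e25)^2 + (-3375/2438)^2*(e34)^2 + (-450/1219)^2*(e35)^2 = 102515625/23775376*(-1) + 2250000/1485961*(-1) + 5530153225/1521624064*(-1) + 8303765625/1521624064*(+1) + 36905625/95101504*(+1) + 11390625/5943844*(+1) + 202500/1485961*(+1) = -25/16 (each basis 2-blade squares to minus the product of its generators' squares); cross terms between blades sharing an index anticommute and cancel; the commuting (index-disjoint) pairs give grade-4 terms 2*c*c'*(blade product), which cancel blade by blade — e1234: -34171875/5943844 + 34171875/5943844 = 0; e1235: -2278125/1485961 + 2278125/1485961 = 0; e2345: -20503125/11887688 + 20503125/11887688 = 0 — confirming B is simple. So B^2 = -25/16.
Answer: rotation, certificate B^2 = -25/16. The scalar -25/16 is the complete invariant here: its sign names the subgroup type.


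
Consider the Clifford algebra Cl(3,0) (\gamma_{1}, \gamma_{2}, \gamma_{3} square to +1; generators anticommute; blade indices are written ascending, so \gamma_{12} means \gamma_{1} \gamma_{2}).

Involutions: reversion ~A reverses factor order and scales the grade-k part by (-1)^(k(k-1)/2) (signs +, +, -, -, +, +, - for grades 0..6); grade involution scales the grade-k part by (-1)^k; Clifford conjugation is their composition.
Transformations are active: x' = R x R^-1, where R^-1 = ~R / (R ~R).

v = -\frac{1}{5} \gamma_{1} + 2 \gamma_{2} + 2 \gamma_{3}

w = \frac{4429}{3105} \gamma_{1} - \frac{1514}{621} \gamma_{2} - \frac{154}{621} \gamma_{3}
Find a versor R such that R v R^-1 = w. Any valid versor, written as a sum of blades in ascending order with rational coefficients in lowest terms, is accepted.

Take R = v + w = \frac{3808}{3105} \gamma_{1} - \frac{272}{621} \gamma_{2} + \frac{1088}{621} \gamma_{3}. Because q(v) = q(w) = \frac{201}{25}, conjugation by R sends v exactly to w.
Answer: \frac{3808}{3105} \gamma_{1} - \frac{272}{621} \gamma_{2} + \frac{1088}{621} \gamma_{3}


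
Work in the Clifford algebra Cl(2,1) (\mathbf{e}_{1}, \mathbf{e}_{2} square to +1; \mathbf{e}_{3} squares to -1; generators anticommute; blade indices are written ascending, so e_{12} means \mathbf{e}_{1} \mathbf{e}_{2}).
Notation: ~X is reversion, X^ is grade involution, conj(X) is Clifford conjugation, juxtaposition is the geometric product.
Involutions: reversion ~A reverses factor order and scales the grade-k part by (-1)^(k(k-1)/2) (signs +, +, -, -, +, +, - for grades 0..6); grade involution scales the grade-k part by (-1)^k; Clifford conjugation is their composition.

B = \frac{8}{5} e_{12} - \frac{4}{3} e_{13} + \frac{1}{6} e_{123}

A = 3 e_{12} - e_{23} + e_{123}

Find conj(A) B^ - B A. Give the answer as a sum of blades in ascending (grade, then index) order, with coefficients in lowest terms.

first term: \frac{139}{30} - \frac{1}{6} e_{1} + \frac{4}{3} e_{2} - \frac{21}{10} e_{3} + \frac{4}{3} e_{12} - \frac{8}{5} e_{13} - 4 e_{23}
second term: -\frac{139}{30} - \frac{1}{6} e_{1} + \frac{4}{3} e_{2} - \frac{21}{10} e_{3} + \frac{4}{3} e_{12} - \frac{8}{5} e_{13} - 4 e_{23}
Answer: \frac{139}{15}


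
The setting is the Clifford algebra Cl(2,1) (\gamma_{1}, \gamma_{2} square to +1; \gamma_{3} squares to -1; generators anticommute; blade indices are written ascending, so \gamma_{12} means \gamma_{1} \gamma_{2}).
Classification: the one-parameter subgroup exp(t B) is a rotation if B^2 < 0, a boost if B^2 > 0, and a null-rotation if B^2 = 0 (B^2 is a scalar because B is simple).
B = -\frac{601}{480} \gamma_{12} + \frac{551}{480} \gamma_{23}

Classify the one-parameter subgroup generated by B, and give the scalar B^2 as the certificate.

B^2 term by term: the squares give (-\frac{601}{480})^2*(\gamma_{12})^2 + (\frac{551}{480})^2*(\gamma_{23})^2 = \frac{361201}{230400}*(-1) + \frac{303601}{230400}*(+1) = -\frac{1}{4} (each basis 2-blade squares to minus the product of its generators' squares); cross terms between blades sharing an index anticommute and cancel. So B^2 = -\frac{1}{4}.
Answer: rotation, certificate B^2 = -\frac{1}{4}. Why this suffices: the scalar -\frac{1}{4} survives any versor conjugation, so its sign alone determines the class however B is presented.


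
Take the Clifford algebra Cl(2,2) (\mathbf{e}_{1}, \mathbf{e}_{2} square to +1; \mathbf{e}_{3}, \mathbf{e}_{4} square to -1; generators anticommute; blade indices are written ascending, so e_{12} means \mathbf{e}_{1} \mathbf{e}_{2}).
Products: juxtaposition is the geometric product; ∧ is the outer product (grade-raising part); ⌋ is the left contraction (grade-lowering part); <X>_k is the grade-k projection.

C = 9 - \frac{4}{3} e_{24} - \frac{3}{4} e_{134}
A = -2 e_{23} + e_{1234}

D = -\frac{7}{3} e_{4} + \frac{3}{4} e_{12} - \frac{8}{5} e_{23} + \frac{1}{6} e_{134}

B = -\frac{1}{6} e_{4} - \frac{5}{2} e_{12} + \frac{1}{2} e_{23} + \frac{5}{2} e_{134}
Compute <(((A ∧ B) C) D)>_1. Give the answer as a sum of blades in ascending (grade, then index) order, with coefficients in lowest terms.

step 1: \frac{1}{3} e_{234}
step 2: \frac{4}{9} e_{3} - \frac{1}{4} e_{12} + 3 e_{234}
step 3: \frac{3}{16} - \frac{32}{45} e_{2} - \frac{24}{5} e_{4} + \frac{1}{2} e_{12} + \frac{2}{5} e_{13} + \frac{2}{27} e_{14} + 7 e_{23} - \frac{28}{27} e_{34} + \frac{1}{3} e_{123} + \frac{7}{12} e_{124} - \frac{9}{4} e_{134} + \frac{1}{24} e_{234}
step 4: -\frac{32}{45} e_{2} - \frac{24}{5} e_{4}
Answer: -\frac{32}{45} e_{2} - \frac{24}{5} e_{4}


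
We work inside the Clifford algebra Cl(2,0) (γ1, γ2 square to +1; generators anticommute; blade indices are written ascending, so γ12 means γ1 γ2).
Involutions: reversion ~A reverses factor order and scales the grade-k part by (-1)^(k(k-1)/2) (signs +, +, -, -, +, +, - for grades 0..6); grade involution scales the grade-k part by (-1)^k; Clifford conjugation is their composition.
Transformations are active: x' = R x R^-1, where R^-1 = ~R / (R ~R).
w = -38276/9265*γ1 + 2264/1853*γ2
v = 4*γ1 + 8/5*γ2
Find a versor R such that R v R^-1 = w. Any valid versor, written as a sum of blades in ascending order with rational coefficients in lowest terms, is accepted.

Key observation: q(v) = q(w) = 464/25 (sandwiches preserve the norm), so R = v + w = -1216/9265*γ1 + 26144/9265*γ2 works whenever it is invertible — the component of v along it is kept and (v - w)/2 reverses, sending v to w.
Answer: -1216/9265*γ1 + 26144/9265*γ2


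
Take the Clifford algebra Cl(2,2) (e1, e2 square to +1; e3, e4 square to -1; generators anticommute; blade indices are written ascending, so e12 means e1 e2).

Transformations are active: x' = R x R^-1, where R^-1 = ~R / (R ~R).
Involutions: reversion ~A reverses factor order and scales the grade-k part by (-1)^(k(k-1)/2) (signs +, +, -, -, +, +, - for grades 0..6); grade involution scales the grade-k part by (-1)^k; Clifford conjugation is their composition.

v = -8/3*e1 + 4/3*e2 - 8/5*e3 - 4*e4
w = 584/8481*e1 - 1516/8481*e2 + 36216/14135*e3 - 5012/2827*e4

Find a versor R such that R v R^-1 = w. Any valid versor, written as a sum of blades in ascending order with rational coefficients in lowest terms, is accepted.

The midline construction: v and w both square to -2176/225, so reflecting in their sum -7344/2827*e1 + 3264/2827*e2 + 2720/2827*e3 - 16320/2827*e4 exchanges them.
Answer: -7344/2827*e1 + 3264/2827*e2 + 2720/2827*e3 - 16320/2827*e4


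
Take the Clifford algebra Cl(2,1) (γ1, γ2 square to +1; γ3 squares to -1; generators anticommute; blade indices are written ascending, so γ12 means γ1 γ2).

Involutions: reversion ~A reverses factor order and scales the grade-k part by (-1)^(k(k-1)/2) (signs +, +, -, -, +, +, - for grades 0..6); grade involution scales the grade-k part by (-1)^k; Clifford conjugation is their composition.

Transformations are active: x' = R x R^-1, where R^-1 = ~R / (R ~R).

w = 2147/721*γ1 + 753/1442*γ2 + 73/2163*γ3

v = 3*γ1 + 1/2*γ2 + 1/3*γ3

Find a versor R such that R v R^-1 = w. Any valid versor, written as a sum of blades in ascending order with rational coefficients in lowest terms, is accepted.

Sketch: the shared square 329/36 makes R = v + w = 4310/721*γ1 + 737/721*γ2 + 794/2163*γ3 the natural versor; its sandwich fixes that direction, negates (v - w)/2, and sends v to w.
Answer: 4310/721*γ1 + 737/721*γ2 + 794/2163*γ3


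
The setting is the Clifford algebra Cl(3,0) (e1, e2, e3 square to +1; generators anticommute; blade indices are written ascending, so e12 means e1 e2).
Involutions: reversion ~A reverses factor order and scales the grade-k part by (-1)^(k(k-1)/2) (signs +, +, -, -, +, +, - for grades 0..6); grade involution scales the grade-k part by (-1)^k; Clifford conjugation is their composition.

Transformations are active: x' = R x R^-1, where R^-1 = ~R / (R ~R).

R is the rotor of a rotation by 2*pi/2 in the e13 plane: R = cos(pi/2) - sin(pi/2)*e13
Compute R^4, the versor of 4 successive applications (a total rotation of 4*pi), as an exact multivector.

Rotor phase runs at HALF the rotation angle; powers of one rotor simply add phase, so after 4 steps in e13 the phase is 4*pi/2 = 2*pi and R^4 = cos(2*pi) - sin(2*pi)*e13.
cos(2*pi) = 1 and sin(2*pi) = 0, so R^4 = 1. The total rotation 4*pi is 2 full turns, so every vector returns to itself, yet the rotor is +1, back on the identity sheet (an even number of 2*pi turns).
Answer: 1


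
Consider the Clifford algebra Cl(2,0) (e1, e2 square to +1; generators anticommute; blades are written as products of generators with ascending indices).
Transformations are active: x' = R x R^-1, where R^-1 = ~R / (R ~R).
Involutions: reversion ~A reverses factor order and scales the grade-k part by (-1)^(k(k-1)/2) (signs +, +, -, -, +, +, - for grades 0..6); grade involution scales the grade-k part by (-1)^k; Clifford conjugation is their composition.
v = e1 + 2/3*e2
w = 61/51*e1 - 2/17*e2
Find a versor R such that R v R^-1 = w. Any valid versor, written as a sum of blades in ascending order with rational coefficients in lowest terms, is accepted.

Why this works: both vectors square to 13/9, so q(v) = q(w) and R = v + w = 112/51*e1 + 28/51*e2 carries v to w — its own direction survives, the complement (v - w)/2 flips.
Answer: 112/51*e1 + 28/51*e2


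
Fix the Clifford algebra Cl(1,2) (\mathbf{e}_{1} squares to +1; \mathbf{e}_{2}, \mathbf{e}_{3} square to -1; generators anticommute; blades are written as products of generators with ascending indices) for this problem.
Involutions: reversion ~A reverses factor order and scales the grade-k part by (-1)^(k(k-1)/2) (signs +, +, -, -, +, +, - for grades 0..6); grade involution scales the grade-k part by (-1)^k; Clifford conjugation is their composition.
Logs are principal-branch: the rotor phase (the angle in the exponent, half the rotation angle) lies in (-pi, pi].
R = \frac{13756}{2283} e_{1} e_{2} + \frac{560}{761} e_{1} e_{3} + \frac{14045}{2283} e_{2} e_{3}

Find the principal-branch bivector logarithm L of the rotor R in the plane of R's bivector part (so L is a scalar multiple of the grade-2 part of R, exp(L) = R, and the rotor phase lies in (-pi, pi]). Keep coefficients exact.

The scalar part of R is 0, and that scalar determines the rotor phase on the principal branch; recovering the unit plane as bivector-part over sine of the phase gives L = phase * plane.
Concretely: cos(phase) = 0 gives phase = ±\frac{\pi}{2}, and since phase/sin(phase) is even the sign is immaterial: L = (phase/sin(phase)) * <R>_2 = (\frac{\pi}{2}) * <R>_2.
Answer: \frac{6878 \pi}{2283} e_{1} e_{2} + \frac{280 \pi}{761} e_{1} e_{3} + \frac{14045 \pi}{4566} e_{2} e_{3}


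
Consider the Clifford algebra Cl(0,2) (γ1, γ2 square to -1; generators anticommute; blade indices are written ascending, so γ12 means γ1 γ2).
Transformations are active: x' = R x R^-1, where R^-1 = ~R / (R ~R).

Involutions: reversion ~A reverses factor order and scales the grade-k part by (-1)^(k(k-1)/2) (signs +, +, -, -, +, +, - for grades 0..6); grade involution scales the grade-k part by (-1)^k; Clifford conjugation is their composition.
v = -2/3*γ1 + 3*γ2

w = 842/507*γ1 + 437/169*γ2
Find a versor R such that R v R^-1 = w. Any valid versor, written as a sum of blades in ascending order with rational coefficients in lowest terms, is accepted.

Equal squares first: v^2 = w^2 = -85/9. Then v + w = 168/169*γ1 + 944/169*γ2 is a versor taking v to w, provided it is invertible.
Answer: 168/169*γ1 + 944/169*γ2


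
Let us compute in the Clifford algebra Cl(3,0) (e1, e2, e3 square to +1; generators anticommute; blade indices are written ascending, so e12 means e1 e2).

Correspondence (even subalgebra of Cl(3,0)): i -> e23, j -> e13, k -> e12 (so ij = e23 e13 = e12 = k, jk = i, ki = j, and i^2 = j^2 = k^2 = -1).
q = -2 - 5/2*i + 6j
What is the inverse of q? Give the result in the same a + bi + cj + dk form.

In blades: q = -2 + 6*e13 - 5/2*e23.
With qbar = -2 - 6*e13 + 5/2*e23 (scalar fixed, mapped units negated), q qbar = 185/4 (the sum of squared coefficients), so q^-1 = qbar / (185/4) = -8/185 - 24/185*e13 + 2/37*e23; translating back:
Answer: -8/185 + 2/37*i - 24/185*j


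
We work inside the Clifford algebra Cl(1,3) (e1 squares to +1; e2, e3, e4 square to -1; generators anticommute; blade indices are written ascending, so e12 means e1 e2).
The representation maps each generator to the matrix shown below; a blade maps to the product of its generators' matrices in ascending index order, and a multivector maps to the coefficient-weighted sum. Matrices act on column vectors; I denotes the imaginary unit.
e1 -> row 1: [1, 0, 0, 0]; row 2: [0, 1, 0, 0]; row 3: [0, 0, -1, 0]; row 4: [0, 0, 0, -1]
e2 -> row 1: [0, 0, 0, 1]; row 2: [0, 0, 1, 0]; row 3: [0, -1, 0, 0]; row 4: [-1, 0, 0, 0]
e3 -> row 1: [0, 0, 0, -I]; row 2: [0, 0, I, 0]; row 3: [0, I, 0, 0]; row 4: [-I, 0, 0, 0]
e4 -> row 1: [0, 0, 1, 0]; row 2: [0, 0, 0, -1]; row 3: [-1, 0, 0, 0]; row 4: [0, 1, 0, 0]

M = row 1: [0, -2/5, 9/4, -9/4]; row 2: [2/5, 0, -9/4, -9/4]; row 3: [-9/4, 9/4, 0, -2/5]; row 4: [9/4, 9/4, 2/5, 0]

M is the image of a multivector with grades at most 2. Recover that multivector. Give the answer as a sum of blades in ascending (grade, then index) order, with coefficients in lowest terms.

Method: the blade images are trace-orthogonal — tr(rho(e_A) rho(e_B)^-1) = 4 if A = B and 0 otherwise — and rho(e_A)^-1 = (e_A)^2 * rho(e_A) with (e_A)^2 = +1 or -1, so the coefficient of e_A in the preimage is (e_A)^2 * tr(M rho(e_A))/4.
Nonzero projections over blades of grade <= 2: e2: (e2)^2 = -1, tr(M rho(e2)) = 9, coefficient -9/4; e4: (e4)^2 = -1, tr(M rho(e4)) = -9, coefficient 9/4; e24: (e24)^2 = -1, tr(M rho(e24)) = 8/5, coefficient -2/5. Every other blade of grade <= 2 projects to 0.
Answer: -9/4*e2 + 9/4*e4 - 2/5*e24


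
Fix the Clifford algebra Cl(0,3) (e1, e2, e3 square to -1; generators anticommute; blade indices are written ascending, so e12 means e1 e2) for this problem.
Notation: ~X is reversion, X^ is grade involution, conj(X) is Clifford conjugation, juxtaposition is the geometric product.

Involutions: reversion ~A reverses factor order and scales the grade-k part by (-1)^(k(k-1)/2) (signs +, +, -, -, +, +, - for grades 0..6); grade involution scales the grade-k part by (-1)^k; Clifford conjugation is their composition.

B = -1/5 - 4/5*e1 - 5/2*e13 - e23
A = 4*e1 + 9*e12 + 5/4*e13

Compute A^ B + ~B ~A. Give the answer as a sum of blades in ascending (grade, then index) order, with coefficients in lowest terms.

first term: -3/40 + 4/5*e1 - 36/5*e2 - 11*e3 - 61/20*e12 + 35/4*e13 - 45/2*e23 + 4*e123
second term: 253/40 - 4/5*e1 - 36/5*e2 + 9*e3 + 61/20*e12 - 35/4*e13 + 45/2*e23 + 4*e123
Answer: 25/4 - 72/5*e2 - 2*e3 + 8*e123


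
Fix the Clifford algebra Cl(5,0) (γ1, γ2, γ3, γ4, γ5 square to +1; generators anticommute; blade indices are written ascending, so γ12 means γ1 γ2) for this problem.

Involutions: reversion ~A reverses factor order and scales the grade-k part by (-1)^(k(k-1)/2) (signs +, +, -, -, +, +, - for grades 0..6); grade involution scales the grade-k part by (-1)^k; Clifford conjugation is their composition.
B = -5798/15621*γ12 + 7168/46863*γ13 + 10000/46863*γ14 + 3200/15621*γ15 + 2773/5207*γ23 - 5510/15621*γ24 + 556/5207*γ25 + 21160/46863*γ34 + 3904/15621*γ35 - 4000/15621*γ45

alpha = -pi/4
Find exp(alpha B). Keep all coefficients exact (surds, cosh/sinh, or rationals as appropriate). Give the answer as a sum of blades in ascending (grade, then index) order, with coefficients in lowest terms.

B^2 term by term: the squares give (-5798/15621)^2*(γ12)^2 + (7168/46863)^2*(γ13)^2 + (10000/46863)^2*(γ14)^2 + (3200/15621)^2*(γ15)^2 + (2773/5207)^2*(γ23)^2 + (-5510/15621)^2*(γ24)^2 + (556/5207)^2*(γ25)^2 + (21160/46863)^2*(γ34)^2 + (3904/15621)^2*(γ35)^2 + (-4000/15621)^2*(γ45)^2 = 33616804/244015641*(-1) + 51380224/2196140769*(-1) + 100000000/2196140769*(-1) + 10240000/244015641*(-1) + 7689529/27112849*(-1) + 30360100/244015641*(-1) + 309136/27112849*(-1) + 447745600/2196140769*(-1) + 15241216/244015641*(-1) + 16000000/244015641*(-1) = -1 (each basis 2-blade squares to minus the product of its generators' squares); cross terms between blades sharing an index anticommute and cancel; the commuting (index-disjoint) pairs give grade-4 terms 2*c*c'*(blade product), which cancel blade by blade — γ1234: -245371360/732046923 + 78991360/732046923 + 55460000/244015641 = 0; γ1235: -45270784/244015641 - 7970816/244015641 + 17747200/81338547 = 0; γ1245: 46384000/244015641 - 11120000/244015641 - 35264000/244015641 = 0; γ1345: -57344000/732046923 - 78080000/732046923 + 135424000/732046923 = 0; γ2345: -22184000/81338547 + 43022080/244015641 + 23529920/244015641 = 0 — confirming B is simple. So B^2 = -1.
B^2 = -1 — circular case — the even/odd split gives cos and sin: l = 1, alpha*l = -pi/4, so exp(alpha B) = cos(-pi/4) + (sin(-pi/4)/1)*B = sqrt(2)/2 + (-sqrt(2)/2)*B.
Answer: sqrt(2)/2 + 2899*sqrt(2)/15621*γ12 - 3584*sqrt(2)/46863*γ13 - 5000*sqrt(2)/46863*γ14 - 1600*sqrt(2)/15621*γ15 - 2773*sqrt(2)/10414*γ23 + 2755*sqrt(2)/15621*γ24 - 278*sqrt(2)/5207*γ25 - 10580*sqrt(2)/46863*γ34 - 1952*sqrt(2)/15621*γ35 + 2000*sqrt(2)/15621*γ45


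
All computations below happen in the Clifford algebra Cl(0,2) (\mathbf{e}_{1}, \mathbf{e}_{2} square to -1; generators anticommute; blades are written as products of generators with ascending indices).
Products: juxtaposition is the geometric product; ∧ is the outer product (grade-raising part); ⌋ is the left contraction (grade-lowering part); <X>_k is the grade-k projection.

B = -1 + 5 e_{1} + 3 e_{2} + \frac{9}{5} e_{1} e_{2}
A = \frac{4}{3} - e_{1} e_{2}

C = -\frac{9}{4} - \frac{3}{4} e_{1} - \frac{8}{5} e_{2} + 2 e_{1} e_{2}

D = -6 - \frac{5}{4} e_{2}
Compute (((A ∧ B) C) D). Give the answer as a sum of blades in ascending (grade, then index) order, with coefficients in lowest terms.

step 1: -\frac{4}{3} + \frac{20}{3} e_{1} + 4 e_{2} + \frac{17}{5} e_{1} e_{2}
step 2: \frac{38}{5} - \frac{14}{25} e_{1} - \frac{91}{4} e_{2} - \frac{1079}{60} e_{1} e_{2}
step 3: -\frac{5923}{80} - \frac{22943}{1200} e_{1} + 127 e_{2} + \frac{543}{5} e_{1} e_{2}
Answer: -\frac{5923}{80} - \frac{22943}{1200} e_{1} + 127 e_{2} + \frac{543}{5} e_{1} e_{2}


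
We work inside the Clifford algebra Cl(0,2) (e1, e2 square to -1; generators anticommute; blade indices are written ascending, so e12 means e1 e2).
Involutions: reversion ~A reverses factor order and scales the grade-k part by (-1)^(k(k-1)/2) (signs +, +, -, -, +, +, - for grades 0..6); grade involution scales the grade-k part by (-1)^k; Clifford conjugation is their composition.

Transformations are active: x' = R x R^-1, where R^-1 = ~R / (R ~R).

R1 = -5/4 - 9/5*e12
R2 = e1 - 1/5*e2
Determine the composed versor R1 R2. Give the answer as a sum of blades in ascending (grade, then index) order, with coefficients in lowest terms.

Distribute over the terms of R1 (each basis-blade product reordered to ascending indices, repeated generators contracted through their squares):
(-5/4) R2 = -5/4*e1 + 1/4*e2
(-9/5*e12) R2 = -9/25*e1 - 9/5*e2
Summing the partial products and collecting blades:
Answer: -161/100*e1 - 31/20*e2


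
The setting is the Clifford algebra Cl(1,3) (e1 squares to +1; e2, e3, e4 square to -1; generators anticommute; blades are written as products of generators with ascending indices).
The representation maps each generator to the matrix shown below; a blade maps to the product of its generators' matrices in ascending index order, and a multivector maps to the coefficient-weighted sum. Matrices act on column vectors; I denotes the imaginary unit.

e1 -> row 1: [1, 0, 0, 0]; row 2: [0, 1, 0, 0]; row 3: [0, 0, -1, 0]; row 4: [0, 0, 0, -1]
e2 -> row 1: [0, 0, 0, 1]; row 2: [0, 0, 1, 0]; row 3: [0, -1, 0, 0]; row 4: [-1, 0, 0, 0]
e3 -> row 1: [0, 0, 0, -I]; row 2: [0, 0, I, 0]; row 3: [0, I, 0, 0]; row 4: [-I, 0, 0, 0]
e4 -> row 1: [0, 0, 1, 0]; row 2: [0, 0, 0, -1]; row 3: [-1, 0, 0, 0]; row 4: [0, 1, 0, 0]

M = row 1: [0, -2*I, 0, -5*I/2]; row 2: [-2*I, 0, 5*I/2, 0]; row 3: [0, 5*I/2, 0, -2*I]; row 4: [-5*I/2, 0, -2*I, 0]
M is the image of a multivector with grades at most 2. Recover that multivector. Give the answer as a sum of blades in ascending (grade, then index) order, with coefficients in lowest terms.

Method: the blade images are trace-orthogonal — tr(rho(e_A) rho(e_B)^-1) = 4 if A = B and 0 otherwise — and rho(e_A)^-1 = (e_A)^2 * rho(e_A) with (e_A)^2 = +1 or -1, so the coefficient of e_A in the preimage is (e_A)^2 * tr(M rho(e_A))/4.
Nonzero projections over blades of grade <= 2: e3: (e3)^2 = -1, tr(M rho(e3)) = -10, coefficient 5/2; e3 e4: (e3 e4)^2 = -1, tr(M rho(e3 e4)) = -8, coefficient 2. Every other blade of grade <= 2 projects to 0.
Answer: 5/2*e3 + 2*e3 e4


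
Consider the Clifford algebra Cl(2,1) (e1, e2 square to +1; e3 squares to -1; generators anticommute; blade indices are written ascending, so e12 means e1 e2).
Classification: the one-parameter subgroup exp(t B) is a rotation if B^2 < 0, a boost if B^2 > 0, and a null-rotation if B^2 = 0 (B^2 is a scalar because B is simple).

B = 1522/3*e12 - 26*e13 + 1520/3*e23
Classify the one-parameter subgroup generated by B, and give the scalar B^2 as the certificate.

B^2 term by term: the squares give (1522/3)^2*(e12)^2 + (-26)^2*(e13)^2 + (1520/3)^2*(e23)^2 = 2316484/9*(-1) + 676*(+1) + 2310400/9*(+1) = 0 (each basis 2-blade squares to minus the product of its generators' squares); cross terms between blades sharing an index anticommute and cancel. So B^2 = 0.
Answer: null-rotation, certificate B^2 = 0. Check the certificate: B^2 = 0, and that sign is decisive whatever form B takes.
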